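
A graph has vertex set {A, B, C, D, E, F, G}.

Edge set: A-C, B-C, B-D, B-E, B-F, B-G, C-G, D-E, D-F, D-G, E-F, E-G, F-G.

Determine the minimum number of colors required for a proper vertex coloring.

5

B, D, E, F, G form a clique, so at least 5 colors are needed.
5 colors suffice: A=red, B=red, C=green, D=yellow, E=purple, F=green, G=blue. No two adjacent vertices share a color.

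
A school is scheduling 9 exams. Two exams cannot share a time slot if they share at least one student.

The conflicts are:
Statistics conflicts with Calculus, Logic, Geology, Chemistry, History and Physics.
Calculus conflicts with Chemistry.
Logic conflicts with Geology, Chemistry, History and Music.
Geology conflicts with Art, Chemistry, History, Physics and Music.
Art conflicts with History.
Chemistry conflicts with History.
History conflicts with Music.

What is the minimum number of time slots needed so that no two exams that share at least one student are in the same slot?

5

Statistics, Logic, Geology, Chemistry, History are mutually in conflict, so at least 5 time slots are needed.
5 time slots suffice: Statistics=3, Calculus=1, Logic=5, Geology=1, Art=3, Chemistry=4, History=2, Physics=2, Music=3. No two conflicting exams share a time slot.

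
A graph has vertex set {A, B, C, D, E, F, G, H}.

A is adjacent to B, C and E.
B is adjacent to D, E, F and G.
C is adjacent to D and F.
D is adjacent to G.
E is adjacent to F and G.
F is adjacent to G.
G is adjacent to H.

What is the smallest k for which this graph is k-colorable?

4

B, E, F, G are pairwise adjacent (a clique of size 4), so at least 4 colors are needed.
4 colors suffice: color 1 → {B, C, H}; color 2 → {A, G}; color 3 → {D, F}; color 4 → {E}. Each edge has distinct colors on its endpoints.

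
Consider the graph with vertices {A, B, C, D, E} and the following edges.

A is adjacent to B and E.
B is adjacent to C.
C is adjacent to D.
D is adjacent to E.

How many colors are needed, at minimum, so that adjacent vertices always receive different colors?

3

The cycle A-E-D-C-B-A has odd length 5, so it cannot be 2-colored; at least 3 colors are needed.
A valid assignment using 3 colors: A=2, B=1, C=2, D=1, E=3. Every edge joins two different colors.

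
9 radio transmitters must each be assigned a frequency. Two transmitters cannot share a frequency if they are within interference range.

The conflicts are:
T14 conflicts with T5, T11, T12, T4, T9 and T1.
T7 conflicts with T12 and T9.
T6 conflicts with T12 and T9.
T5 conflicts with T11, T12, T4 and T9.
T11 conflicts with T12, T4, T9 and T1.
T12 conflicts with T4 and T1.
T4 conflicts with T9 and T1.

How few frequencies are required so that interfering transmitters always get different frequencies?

5

T14, T11, T12, T4, T1 pairwise conflict, so at least 5 frequencies are needed.
A valid assignment using 5 frequencies: T14=2, T7=2, T6=2, T5=5, T11=3, T12=1, T4=4, T9=1, T1=5. Each listed conflict is separated.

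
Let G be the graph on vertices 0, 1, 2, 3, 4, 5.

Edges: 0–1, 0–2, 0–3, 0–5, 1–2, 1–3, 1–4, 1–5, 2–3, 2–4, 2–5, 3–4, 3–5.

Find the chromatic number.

5

0, 1, 2, 3, 5 are pairwise adjacent (a clique of size 5), so at least 5 colors are needed.
5 colors suffice: 0=d, 1=b, 2=a, 3=c, 4=d, 5=e. Every edge joins two different colors.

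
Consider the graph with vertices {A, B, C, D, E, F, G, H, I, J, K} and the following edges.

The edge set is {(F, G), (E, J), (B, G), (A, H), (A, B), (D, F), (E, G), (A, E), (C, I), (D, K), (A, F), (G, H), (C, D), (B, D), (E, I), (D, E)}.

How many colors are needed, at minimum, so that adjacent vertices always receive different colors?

2

C and I are adjacent, so at least 2 colors are needed.
2 colors suffice: color red → {A, D, G, I, J}; color blue → {B, C, E, F, H, K}. Each edge has distinct colors on its endpoints.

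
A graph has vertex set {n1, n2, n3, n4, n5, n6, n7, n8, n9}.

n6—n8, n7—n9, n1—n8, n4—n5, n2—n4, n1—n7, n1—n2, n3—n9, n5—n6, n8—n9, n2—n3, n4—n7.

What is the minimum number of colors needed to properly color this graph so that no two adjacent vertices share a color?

The cycle n7-n1-n2-n3-n9-n7 has odd length 5, so it cannot be 2-colored; at least 3 colors are needed.
3 colors suffice: color R → {n2, n5, n7, n8}; color B → {n1, n4, n6, n9}; color G → {n3}. No two adjacent vertices share a color.

3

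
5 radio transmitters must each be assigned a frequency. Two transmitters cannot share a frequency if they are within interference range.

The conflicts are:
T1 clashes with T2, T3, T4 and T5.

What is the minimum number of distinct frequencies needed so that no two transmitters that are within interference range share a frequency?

T1 and T2 conflict, so at least 2 frequencies are needed.
A valid assignment using 2 frequencies: T1=1, T2=2, T3=2, T4=2, T5=2. No two conflicting transmitters share a frequency.

2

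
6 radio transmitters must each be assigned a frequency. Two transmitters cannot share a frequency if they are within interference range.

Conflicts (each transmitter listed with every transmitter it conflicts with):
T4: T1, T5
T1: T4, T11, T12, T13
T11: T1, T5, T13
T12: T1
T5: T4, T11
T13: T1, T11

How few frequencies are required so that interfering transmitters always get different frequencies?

3

T1, T11, T13 pairwise conflict, so at least 3 frequencies are needed.
Using 3 frequencies: T4=2, T1=1, T11=2, T12=2, T5=1, T13=3. Each listed conflict is separated.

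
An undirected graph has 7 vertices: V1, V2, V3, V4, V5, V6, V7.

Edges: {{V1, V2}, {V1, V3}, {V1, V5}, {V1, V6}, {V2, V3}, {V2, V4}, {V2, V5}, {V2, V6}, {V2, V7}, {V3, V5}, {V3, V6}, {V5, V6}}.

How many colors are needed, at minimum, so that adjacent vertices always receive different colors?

V1, V2, V3, V5, V6 form a clique, so at least 5 colors are needed.
A valid assignment using 5 colors: V1=G, V2=R, V3=Y, V4=B, V5=P, V6=B, V7=B. Every edge joins two different colors.

5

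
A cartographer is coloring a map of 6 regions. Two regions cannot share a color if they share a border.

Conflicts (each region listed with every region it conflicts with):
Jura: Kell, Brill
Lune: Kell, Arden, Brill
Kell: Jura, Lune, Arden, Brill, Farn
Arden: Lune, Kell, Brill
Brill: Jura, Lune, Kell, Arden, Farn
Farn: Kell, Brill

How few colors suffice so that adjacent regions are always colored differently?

Lune, Kell, Arden, Brill are mutually in conflict, so at least 4 colors are needed.
One proper 4-coloring: Jura=3, Lune=3, Kell=2, Arden=4, Brill=1, Farn=3. Every pair that conflicts lands in different colors.

4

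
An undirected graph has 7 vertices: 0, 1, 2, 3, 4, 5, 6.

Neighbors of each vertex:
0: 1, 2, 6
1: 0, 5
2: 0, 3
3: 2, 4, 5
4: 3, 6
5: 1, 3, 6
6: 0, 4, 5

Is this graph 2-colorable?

No

The cycle 3-5-6-0-2-3 has odd length 5, so it cannot be 2-colored; at least 3 colors are needed.
So 2 colors are not enough.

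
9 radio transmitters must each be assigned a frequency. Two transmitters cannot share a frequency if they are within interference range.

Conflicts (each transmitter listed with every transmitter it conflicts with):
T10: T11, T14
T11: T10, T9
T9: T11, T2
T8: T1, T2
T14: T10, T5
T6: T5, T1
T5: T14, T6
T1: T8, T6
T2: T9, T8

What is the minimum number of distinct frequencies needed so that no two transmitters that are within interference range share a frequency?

The cycle T2-T9-T11-T10-T14-T5-T6-T1-T8-T2 has odd length 9, so it cannot be 2-colored; at least 3 frequencies are needed.
3 frequencies suffice: T10=2, T11=1, T9=2, T8=2, T14=1, T6=2, T5=3, T1=1, T2=1. Each listed conflict is separated.

3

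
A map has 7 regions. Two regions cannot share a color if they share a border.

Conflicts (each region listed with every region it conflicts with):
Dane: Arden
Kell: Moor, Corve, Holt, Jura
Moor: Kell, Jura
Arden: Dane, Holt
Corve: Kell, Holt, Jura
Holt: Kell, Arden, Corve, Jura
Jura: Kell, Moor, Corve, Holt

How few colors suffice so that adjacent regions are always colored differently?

Kell, Corve, Holt, Jura all conflict with each other, so at least 4 colors are needed.
4 colors suffice: color 1 → {Arden, Jura}; color 2 → {Dane, Moor, Holt}; color 3 → {Kell}; color 4 → {Corve}. Each listed conflict is separated.

4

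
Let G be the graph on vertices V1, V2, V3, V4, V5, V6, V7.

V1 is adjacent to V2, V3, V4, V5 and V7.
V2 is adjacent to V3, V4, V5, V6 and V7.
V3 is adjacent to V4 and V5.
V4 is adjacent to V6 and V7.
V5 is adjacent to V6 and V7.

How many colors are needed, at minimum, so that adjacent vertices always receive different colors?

V1, V2, V4, V7 form a clique, so at least 4 colors are needed.
One proper 4-coloring: V1=G, V2=R, V3=Y, V4=B, V5=B, V6=G, V7=Y. Every edge joins two different colors.

4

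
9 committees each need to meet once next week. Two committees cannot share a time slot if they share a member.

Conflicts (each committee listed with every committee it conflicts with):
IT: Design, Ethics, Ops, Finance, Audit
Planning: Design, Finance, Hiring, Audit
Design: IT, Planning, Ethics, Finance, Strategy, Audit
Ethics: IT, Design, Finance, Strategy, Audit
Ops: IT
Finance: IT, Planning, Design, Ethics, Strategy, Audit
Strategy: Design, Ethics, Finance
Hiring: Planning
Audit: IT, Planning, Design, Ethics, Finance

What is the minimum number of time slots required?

IT, Design, Ethics, Finance, Audit all conflict with each other, so at least 5 time slots are needed.
5 time slots suffice: time slot 1 → {Ops, Finance, Hiring}; time slot 2 → {Design}; time slot 3 → {Planning, Ethics}; time slot 4 → {Strategy, Audit}; time slot 5 → {IT}. Every pair that conflicts lands in different time slots.

5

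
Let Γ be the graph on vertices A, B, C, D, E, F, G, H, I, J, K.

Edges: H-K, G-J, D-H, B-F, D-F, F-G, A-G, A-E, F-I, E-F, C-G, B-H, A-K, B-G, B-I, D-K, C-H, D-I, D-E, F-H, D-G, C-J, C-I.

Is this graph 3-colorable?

The chromatic number is 3. D, H, K are pairwise adjacent, so at least 3 colors are needed.
3 colors suffice: color 1 → {E, G, H, I}; color 2 → {C, F, K}; color 3 → {A, B, D, J}.
That is already a proper 3-coloring.

Yes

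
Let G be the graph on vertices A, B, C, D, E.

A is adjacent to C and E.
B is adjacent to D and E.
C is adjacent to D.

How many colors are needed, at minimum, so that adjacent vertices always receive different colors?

3

The cycle E-A-C-D-B-E has odd length 5, so it cannot be 2-colored; at least 3 colors are needed.
3 colors suffice: color red → {C, E}; color blue → {A, D}; color green → {B}. Every edge joins two different colors.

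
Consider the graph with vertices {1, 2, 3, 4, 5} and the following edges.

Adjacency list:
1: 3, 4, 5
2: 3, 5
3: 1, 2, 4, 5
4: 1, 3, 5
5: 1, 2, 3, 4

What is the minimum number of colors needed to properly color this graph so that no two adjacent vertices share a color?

1, 3, 4, 5 are mutually adjacent (a clique of size 4), so at least 4 colors are needed.
One proper 4-coloring: 1=c, 2=c, 3=a, 4=d, 5=b. Every edge joins two different colors.

4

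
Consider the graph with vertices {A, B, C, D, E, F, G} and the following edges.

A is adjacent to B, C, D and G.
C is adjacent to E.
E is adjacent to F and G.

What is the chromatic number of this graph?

A and B are adjacent, so at least 2 colors are needed.
2 colors suffice: A=1, B=2, C=2, D=2, E=1, F=2, G=2. Each edge has distinct colors on its endpoints.

2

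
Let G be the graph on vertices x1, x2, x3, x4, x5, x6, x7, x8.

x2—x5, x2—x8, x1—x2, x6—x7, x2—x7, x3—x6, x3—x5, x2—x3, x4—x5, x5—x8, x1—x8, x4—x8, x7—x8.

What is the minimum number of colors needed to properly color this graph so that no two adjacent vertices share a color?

3

x4, x5, x8 form a triangle, so at least 3 colors are needed.
3 colors suffice: color 1 → {x3, x8}; color 2 → {x2, x4, x6}; color 3 → {x1, x5, x7}. Every edge joins two different colors.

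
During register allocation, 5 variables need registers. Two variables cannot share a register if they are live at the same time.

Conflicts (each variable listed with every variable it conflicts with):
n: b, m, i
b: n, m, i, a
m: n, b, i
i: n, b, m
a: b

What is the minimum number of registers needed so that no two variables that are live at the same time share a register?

4

n, b, m, i all conflict with each other, so at least 4 registers are needed.
Using 4 registers: n=4, b=1, m=2, i=3, a=2. Every pair that conflicts lands in different registers.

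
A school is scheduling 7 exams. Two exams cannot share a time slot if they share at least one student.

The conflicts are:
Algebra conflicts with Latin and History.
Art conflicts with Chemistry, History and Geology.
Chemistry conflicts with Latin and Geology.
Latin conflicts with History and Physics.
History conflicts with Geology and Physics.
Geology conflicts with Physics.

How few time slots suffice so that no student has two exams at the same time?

Art, History, Geology are mutually in conflict, so at least 3 time slots are needed.
3 time slots suffice: time slot 1 → {Chemistry, History}; time slot 2 → {Latin, Geology}; time slot 3 → {Algebra, Art, Physics}. Every pair that conflicts lands in different time slots.

3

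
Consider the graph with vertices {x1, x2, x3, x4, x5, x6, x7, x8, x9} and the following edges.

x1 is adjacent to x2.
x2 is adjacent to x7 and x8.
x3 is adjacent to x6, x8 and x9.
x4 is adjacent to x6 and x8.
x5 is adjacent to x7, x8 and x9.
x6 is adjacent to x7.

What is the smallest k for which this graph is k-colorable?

3

The cycle x3-x8-x2-x7-x6-x3 has odd length 5, so it cannot be 2-colored; at least 3 colors are needed.
3 colors suffice: color 1 → {x1, x6, x8, x9}; color 2 → {x2, x3, x4, x5}; color 3 → {x7}. No two adjacent vertices share a color.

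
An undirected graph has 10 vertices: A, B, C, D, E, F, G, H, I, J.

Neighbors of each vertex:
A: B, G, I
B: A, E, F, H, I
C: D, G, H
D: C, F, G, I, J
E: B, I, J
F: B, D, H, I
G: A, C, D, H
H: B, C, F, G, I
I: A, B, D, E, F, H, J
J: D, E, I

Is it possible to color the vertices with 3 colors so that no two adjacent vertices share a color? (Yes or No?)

No

B, F, H, I are pairwise adjacent (a clique of size 4), so at least 4 colors are needed.
So 3 colors are not enough.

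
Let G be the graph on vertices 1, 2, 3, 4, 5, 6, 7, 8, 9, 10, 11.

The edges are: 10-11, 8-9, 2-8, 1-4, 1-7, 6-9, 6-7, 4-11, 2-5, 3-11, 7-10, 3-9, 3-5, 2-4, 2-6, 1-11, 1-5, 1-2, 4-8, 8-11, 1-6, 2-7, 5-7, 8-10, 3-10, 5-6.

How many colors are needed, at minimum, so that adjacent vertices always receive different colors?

1, 2, 5, 6, 7 are pairwise adjacent (a clique of size 5), so at least 5 colors are needed.
5 colors suffice: color red → {1, 3, 8}; color blue → {2, 9, 11}; color green → {4, 6, 10}; color yellow → {7}; color purple → {5}. Each edge has distinct colors on its endpoints.

5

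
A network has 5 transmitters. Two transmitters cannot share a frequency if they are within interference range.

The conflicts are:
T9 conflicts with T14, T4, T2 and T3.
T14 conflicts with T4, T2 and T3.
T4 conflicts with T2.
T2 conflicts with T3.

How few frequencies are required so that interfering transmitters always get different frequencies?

T9, T14, T2, T3 all conflict with each other, so at least 4 frequencies are needed.
4 frequencies suffice: T9=3, T14=2, T4=4, T2=1, T3=4. Every pair that conflicts lands in different frequencies.

4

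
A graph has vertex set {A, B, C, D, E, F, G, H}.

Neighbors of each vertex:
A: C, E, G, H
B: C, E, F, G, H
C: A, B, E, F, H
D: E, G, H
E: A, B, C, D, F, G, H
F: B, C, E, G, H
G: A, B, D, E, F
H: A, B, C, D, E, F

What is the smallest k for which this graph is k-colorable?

5

B, C, E, F, H are pairwise adjacent (a clique of size 5), so at least 5 colors are needed.
A valid assignment using 5 colors: A=yellow, B=yellow, C=green, D=green, E=red, F=purple, G=blue, H=blue. No two adjacent vertices share a color.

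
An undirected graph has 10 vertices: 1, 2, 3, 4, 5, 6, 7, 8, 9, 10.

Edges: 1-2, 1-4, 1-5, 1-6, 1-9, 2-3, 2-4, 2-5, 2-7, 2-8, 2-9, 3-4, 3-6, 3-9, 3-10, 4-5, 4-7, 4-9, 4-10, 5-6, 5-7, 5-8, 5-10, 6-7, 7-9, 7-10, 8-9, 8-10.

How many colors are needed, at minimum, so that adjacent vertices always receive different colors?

2, 3, 4, 9 are mutually adjacent (a clique of size 4), so at least 4 colors are needed.
4 colors suffice: color red → {2, 6, 10}; color blue → {4, 8}; color green → {5, 9}; color yellow → {1, 3, 7}. Each edge has distinct colors on its endpoints.

4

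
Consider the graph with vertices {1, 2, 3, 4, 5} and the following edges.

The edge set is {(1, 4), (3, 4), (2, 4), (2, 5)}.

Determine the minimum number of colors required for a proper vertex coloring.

1 and 4 are adjacent, so at least 2 colors are needed.
2 colors suffice: color a → {4, 5}; color b → {1, 2, 3}. Each edge has distinct colors on its endpoints.

2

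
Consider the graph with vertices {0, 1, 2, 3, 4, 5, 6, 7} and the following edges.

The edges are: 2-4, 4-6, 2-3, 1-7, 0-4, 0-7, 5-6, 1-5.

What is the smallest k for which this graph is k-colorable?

0 and 7 are adjacent, so at least 2 colors are needed.
2 colors suffice: color red → {3, 4, 5, 7}; color blue → {0, 1, 2, 6}. Each edge has distinct colors on its endpoints.

2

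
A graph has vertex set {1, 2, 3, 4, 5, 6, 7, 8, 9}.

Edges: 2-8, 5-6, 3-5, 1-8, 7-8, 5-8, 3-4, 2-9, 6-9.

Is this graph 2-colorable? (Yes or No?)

No

The cycle 9-2-8-5-6-9 has odd length 5, so it cannot be 2-colored; at least 3 colors are needed.
So 2 colors are not enough.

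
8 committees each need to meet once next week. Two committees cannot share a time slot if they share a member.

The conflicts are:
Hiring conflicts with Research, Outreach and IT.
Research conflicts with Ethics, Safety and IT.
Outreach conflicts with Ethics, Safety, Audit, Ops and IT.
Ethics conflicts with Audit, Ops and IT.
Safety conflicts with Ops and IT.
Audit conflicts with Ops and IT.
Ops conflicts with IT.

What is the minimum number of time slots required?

Outreach, Ethics, Audit, Ops, IT pairwise conflict, so at least 5 time slots are needed.
Using 5 time slots: Hiring=3, Research=2, Outreach=2, Ethics=3, Safety=3, Audit=5, Ops=4, IT=1. Each listed conflict is separated.

5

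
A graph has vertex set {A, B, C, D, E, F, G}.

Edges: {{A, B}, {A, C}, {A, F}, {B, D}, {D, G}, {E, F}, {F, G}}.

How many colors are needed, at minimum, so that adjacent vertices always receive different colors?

3

The cycle B-A-F-G-D-B has odd length 5, so it cannot be 2-colored; at least 3 colors are needed.
3 colors suffice: color red → {B, C, F}; color blue → {A, D, E}; color green → {G}. Each edge has distinct colors on its endpoints.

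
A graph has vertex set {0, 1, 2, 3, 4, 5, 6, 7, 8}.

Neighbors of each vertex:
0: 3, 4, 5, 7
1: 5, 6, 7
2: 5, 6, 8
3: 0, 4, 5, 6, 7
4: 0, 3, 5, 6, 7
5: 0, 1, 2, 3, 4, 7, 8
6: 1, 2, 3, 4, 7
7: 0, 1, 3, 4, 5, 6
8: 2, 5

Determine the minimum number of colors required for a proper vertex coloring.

0, 3, 4, 5, 7 are pairwise adjacent (a clique of size 5), so at least 5 colors are needed.
5 colors suffice: color a → {5, 6}; color b → {2, 7}; color c → {1, 3, 8}; color d → {4}; color e → {0}. Each edge has distinct colors on its endpoints.

5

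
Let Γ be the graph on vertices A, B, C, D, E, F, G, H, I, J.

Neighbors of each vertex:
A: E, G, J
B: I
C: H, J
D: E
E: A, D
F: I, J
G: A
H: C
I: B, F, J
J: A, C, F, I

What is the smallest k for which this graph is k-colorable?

3

F, I, J are mutually adjacent, so at least 3 colors are needed.
3 colors suffice: color 1 → {B, E, G, H, J}; color 2 → {A, C, D, I}; color 3 → {F}. No two adjacent vertices share a color.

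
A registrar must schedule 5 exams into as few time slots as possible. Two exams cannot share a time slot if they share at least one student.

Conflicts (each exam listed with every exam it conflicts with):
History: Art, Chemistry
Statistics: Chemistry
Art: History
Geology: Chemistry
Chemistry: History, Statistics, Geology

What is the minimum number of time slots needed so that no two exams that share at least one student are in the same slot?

History and Chemistry conflict, so at least 2 time slots are needed.
2 time slots suffice: time slot 1 → {Art, Chemistry}; time slot 2 → {History, Statistics, Geology}. Each listed conflict is separated.

2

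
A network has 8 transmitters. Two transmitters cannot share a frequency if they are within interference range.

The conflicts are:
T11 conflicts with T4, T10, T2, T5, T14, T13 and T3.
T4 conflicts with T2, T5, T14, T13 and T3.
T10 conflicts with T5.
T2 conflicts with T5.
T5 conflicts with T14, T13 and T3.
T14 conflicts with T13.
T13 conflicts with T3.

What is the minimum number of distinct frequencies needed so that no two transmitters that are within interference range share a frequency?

T11, T4, T5, T14, T13 pairwise conflict, so at least 5 frequencies are needed.
5 frequencies suffice: frequency 1 → {T11}; frequency 2 → {T5}; frequency 3 → {T4, T10}; frequency 4 → {T2, T13}; frequency 5 → {T14, T3}. No two conflicting transmitters share a frequency.

5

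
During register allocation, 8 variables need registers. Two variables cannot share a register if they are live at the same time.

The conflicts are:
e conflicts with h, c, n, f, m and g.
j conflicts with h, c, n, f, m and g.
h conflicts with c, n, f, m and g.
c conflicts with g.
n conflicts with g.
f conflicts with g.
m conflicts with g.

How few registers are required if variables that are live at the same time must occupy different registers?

j, h, m, g all conflict with each other, so at least 4 registers are needed.
4 registers suffice: register 1 → {h}; register 2 → {g}; register 3 → {e, j}; register 4 → {c, n, f, m}. Each listed conflict is separated.

4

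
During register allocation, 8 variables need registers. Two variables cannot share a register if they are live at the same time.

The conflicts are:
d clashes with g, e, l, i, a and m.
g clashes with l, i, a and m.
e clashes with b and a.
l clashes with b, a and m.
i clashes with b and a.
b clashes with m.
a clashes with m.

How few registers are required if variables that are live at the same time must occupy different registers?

d, g, l, a, m pairwise conflict, so at least 5 registers are needed.
5 registers suffice: register 1 → {d, b}; register 2 → {a}; register 3 → {e, l, i}; register 4 → {m}; register 5 → {g}. No two conflicting variables share a register.

5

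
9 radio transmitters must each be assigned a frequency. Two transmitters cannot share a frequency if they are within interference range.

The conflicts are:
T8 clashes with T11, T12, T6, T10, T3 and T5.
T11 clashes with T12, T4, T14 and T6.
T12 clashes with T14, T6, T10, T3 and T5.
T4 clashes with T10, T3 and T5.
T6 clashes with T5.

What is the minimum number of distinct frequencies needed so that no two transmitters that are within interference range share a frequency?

T8, T11, T12, T6 are mutually in conflict, so at least 4 frequencies are needed.
4 frequencies suffice: frequency 1 → {T12, T4}; frequency 2 → {T8, T14}; frequency 3 → {T11, T10, T3, T5}; frequency 4 → {T6}. Each listed conflict is separated.

4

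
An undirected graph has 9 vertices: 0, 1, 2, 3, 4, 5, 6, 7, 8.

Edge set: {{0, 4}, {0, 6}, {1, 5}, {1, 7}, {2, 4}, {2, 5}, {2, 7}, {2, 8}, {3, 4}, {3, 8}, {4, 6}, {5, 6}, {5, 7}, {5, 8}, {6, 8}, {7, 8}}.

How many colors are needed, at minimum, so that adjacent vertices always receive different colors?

2, 5, 7, 8 are mutually adjacent (a clique of size 4), so at least 4 colors are needed.
4 colors suffice: 0=b, 1=a, 2=c, 3=b, 4=a, 5=b, 6=c, 7=d, 8=a. No two adjacent vertices share a color.

4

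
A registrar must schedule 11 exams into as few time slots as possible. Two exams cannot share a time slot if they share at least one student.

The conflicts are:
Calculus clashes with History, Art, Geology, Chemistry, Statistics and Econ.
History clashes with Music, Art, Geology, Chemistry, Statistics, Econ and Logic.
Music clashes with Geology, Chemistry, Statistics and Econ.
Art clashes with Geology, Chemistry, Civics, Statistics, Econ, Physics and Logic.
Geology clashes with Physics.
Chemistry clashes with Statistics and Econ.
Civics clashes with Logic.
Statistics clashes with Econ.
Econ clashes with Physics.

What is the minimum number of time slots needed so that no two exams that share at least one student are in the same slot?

6

Calculus, History, Art, Chemistry, Statistics, Econ all conflict with each other, so at least 6 time slots are needed.
6 time slots suffice: Calculus=5, History=2, Music=1, Art=1, Geology=3, Chemistry=6, Civics=2, Statistics=4, Econ=3, Physics=2, Logic=3. Each listed conflict is separated.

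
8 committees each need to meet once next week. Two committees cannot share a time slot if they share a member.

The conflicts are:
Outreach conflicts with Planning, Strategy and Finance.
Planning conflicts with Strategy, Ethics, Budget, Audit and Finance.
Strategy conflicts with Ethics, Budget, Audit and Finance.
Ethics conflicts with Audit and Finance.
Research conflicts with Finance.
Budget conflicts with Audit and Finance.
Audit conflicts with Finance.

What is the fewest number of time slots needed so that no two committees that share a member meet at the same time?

5

Planning, Strategy, Ethics, Audit, Finance all conflict with each other, so at least 5 time slots are needed.
Using 5 time slots: Outreach=4, Planning=2, Strategy=3, Ethics=5, Research=2, Budget=5, Audit=4, Finance=1. Every pair that conflicts lands in different time slots.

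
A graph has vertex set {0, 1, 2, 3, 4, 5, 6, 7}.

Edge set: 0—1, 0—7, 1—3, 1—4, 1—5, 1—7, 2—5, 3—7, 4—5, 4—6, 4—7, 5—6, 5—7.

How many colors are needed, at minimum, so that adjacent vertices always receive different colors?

1, 4, 5, 7 are mutually adjacent (a clique of size 4), so at least 4 colors are needed.
4 colors suffice: color red → {2, 6, 7}; color blue → {1}; color green → {0, 3, 5}; color yellow → {4}. Each edge has distinct colors on its endpoints.

4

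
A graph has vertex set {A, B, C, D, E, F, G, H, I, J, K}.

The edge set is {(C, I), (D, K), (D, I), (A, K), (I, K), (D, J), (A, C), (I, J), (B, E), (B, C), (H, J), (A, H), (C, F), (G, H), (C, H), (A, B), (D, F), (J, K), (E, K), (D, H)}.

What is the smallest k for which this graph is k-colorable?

4

D, I, J, K are mutually adjacent (a clique of size 4), so at least 4 colors are needed.
4 colors suffice: color 1 → {B, F, H, K}; color 2 → {C, D, E, G}; color 3 → {A, J}; color 4 → {I}. No two adjacent vertices share a color.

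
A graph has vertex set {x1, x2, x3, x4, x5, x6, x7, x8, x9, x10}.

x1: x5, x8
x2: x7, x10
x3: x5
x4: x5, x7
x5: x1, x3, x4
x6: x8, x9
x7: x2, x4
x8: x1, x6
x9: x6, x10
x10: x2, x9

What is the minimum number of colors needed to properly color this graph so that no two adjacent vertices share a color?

The cycle x5-x1-x8-x6-x9-x10-x2-x7-x4-x5 has odd length 9, so it cannot be 2-colored; at least 3 colors are needed.
3 colors suffice: color R → {x5, x7, x8, x9}; color B → {x1, x3, x4, x6, x10}; color G → {x2}. Each edge has distinct colors on its endpoints.

3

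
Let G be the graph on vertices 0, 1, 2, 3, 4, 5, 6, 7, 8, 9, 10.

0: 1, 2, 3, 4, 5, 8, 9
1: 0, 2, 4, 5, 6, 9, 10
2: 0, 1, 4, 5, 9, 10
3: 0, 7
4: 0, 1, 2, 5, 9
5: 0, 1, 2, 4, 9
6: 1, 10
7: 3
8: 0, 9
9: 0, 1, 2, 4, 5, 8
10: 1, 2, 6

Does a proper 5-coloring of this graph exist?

0, 1, 2, 4, 5, 9 are pairwise adjacent (a clique of size 6), so at least 6 colors are needed.
So 5 colors are not enough.

No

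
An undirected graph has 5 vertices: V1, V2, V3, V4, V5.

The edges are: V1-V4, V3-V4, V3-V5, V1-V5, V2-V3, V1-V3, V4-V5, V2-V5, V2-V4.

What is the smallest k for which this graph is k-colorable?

V1, V3, V4, V5 are mutually adjacent (a clique of size 4), so at least 4 colors are needed.
4 colors suffice: color red → {V5}; color blue → {V4}; color green → {V3}; color yellow → {V1, V2}. Each edge has distinct colors on its endpoints.

4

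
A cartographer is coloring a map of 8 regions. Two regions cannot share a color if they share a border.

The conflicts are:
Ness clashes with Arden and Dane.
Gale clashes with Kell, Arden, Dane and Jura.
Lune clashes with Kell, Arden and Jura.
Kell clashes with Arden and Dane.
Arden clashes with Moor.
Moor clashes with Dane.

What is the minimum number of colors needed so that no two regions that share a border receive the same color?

3

Lune, Kell, Arden pairwise conflict, so at least 3 colors are needed.
One proper 3-coloring: Ness=2, Gale=2, Lune=2, Kell=3, Arden=1, Moor=2, Dane=1, Jura=1. Each listed conflict is separated.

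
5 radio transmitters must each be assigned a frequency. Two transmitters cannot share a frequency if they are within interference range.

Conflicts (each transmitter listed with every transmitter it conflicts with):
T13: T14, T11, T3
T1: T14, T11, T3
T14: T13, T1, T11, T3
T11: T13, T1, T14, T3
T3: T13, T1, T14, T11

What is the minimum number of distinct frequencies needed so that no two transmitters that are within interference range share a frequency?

4

T1, T14, T11, T3 pairwise conflict, so at least 4 frequencies are needed.
4 frequencies suffice: frequency 1 → {T11}; frequency 2 → {T14}; frequency 3 → {T3}; frequency 4 → {T13, T1}. No two conflicting transmitters share a frequency.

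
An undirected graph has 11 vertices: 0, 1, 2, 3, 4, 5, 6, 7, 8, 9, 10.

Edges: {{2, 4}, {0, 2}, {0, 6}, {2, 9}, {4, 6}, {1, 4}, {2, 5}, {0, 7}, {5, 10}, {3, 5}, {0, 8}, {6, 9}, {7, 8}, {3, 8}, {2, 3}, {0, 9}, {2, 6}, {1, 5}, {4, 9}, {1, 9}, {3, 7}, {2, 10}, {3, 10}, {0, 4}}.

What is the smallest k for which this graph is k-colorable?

5

0, 2, 4, 6, 9 are pairwise adjacent (a clique of size 5), so at least 5 colors are needed.
5 colors suffice: 0=b, 1=a, 2=a, 3=b, 4=d, 5=c, 6=e, 7=c, 8=a, 9=c, 10=d. Every edge joins two different colors.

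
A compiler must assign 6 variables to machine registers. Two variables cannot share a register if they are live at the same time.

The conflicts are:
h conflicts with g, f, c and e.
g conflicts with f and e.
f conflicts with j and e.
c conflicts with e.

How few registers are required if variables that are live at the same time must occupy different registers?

h, g, f, e all conflict with each other, so at least 4 registers are needed.
4 registers suffice: register 1 → {f, c}; register 2 → {j, e}; register 3 → {h}; register 4 → {g}. No two conflicting variables share a register.

4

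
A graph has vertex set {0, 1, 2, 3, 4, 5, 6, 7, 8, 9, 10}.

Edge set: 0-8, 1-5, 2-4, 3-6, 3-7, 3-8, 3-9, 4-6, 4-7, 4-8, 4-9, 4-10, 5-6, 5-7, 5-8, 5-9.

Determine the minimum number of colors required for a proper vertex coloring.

4 and 10 are adjacent, so at least 2 colors are needed.
One proper 2-coloring: 0=a, 1=b, 2=b, 3=a, 4=a, 5=a, 6=b, 7=b, 8=b, 9=b, 10=b. Each edge has distinct colors on its endpoints.

2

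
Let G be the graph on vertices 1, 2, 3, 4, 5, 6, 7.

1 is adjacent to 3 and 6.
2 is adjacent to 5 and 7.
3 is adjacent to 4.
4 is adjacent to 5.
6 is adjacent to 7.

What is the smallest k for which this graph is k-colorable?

3

The cycle 2-5-4-3-1-6-7-2 has odd length 7, so it cannot be 2-colored; at least 3 colors are needed.
3 colors suffice: color a → {3, 5, 7}; color b → {2, 4, 6}; color c → {1}. Each edge has distinct colors on its endpoints.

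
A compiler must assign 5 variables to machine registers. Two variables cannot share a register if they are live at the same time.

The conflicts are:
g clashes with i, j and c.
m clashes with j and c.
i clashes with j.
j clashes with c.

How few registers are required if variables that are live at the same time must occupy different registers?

3

g, j, c all conflict with each other, so at least 3 registers are needed.
3 registers suffice: register 1 → {j}; register 2 → {i, c}; register 3 → {g, m}. No two conflicting variables share a register.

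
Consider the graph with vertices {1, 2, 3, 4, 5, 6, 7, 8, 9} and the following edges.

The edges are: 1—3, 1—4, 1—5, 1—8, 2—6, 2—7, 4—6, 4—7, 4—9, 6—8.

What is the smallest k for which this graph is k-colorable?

4 and 9 are adjacent, so at least 2 colors are needed.
A valid assignment using 2 colors: 1=red, 2=blue, 3=blue, 4=blue, 5=blue, 6=red, 7=red, 8=blue, 9=red. Every edge joins two different colors.

2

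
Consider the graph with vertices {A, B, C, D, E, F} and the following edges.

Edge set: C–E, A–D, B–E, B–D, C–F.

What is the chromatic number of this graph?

2

B and D are adjacent, so at least 2 colors are needed.
2 colors suffice: color red → {D, E, F}; color blue → {A, B, C}. Each edge has distinct colors on its endpoints.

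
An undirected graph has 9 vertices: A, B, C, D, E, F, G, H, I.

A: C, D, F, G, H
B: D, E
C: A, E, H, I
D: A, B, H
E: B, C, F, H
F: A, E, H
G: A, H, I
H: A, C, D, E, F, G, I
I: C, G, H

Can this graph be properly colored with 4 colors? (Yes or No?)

The chromatic number is 3. A, G, H are pairwise adjacent, so at least 3 colors are needed.
3 colors suffice: color red → {B, H}; color blue → {A, E, I}; color green → {C, D, F, G}.
Since 4 ≥ 3, a proper 4-coloring certainly exists.

Yes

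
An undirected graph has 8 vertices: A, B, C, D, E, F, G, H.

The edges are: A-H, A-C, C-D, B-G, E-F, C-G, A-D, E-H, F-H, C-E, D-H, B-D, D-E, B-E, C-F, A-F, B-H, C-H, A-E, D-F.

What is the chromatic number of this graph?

A, C, D, E, F, H are pairwise adjacent (a clique of size 6), so at least 6 colors are needed.
6 colors suffice: A=5, B=2, C=2, D=4, E=3, F=6, G=1, H=1. Each edge has distinct colors on its endpoints.

6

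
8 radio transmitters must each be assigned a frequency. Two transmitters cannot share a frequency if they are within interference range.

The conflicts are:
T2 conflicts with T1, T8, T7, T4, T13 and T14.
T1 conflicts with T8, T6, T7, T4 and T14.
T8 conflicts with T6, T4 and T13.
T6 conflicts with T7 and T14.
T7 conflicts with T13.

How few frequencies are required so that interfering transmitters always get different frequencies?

T2, T1, T8, T4 all conflict with each other, so at least 4 frequencies are needed.
4 frequencies suffice: frequency 1 → {T1, T13}; frequency 2 → {T2, T6}; frequency 3 → {T8, T7, T14}; frequency 4 → {T4}. Every pair that conflicts lands in different frequencies.

4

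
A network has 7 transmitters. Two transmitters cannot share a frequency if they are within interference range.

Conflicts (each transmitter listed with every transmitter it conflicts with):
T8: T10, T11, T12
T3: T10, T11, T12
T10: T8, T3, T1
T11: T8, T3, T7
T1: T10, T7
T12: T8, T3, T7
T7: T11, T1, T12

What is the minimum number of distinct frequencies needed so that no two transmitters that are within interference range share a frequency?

The cycle T10-T1-T7-T11-T8-T10 has odd length 5, so it cannot be 2-colored; at least 3 frequencies are needed.
3 frequencies suffice: T8=1, T3=1, T10=2, T11=2, T1=3, T12=2, T7=1. Each listed conflict is separated.

3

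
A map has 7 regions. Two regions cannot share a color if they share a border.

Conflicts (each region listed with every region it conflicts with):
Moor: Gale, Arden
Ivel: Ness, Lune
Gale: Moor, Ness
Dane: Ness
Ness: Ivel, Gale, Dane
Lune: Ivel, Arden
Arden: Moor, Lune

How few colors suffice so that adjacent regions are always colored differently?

Dane and Ness conflict, so at least 2 colors are needed.
2 colors suffice: color 1 → {Moor, Ness, Lune}; color 2 → {Ivel, Gale, Dane, Arden}. No two conflicting regions share a color.

2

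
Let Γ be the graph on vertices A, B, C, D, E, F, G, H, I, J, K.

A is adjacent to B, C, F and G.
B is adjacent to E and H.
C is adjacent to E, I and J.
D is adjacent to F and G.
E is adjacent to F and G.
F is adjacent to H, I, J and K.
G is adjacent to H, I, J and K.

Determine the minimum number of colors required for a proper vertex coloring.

C and I are adjacent, so at least 2 colors are needed.
2 colors suffice: color 1 → {B, C, F, G}; color 2 → {A, D, E, H, I, J, K}. No two adjacent vertices share a color.

2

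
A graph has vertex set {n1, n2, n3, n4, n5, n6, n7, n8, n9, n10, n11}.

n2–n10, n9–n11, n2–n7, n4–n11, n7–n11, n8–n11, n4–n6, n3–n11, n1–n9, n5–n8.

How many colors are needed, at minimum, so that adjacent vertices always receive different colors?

n4 and n11 are adjacent, so at least 2 colors are needed.
2 colors suffice: color 1 → {n1, n2, n5, n6, n11}; color 2 → {n3, n4, n7, n8, n9, n10}. Every edge joins two different colors.

2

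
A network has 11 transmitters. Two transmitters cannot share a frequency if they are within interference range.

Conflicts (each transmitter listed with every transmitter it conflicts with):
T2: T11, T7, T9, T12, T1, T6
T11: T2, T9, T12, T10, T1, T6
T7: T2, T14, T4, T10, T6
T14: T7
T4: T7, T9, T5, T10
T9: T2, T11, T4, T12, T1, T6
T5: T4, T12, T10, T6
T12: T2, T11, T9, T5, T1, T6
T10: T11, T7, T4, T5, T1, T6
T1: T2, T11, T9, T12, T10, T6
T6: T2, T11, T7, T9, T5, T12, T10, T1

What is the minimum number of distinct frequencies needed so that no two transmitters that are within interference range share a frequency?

T2, T11, T9, T12, T1, T6 pairwise conflict, so at least 6 frequencies are needed.
Using 6 frequencies: T2=4, T11=3, T7=3, T14=1, T4=1, T9=2, T5=3, T12=6, T10=2, T1=5, T6=1. Each listed conflict is separated.

6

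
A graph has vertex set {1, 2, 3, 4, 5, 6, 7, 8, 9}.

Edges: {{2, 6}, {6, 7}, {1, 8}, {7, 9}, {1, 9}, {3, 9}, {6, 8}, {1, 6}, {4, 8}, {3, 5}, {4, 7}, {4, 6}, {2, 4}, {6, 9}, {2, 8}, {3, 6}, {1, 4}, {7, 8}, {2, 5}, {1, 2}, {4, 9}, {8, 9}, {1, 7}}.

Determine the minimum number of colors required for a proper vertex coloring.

1, 4, 6, 7, 8, 9 are pairwise adjacent (a clique of size 6), so at least 6 colors are needed.
A valid assignment using 6 colors: 1=e, 2=d, 3=b, 4=c, 5=a, 6=a, 7=f, 8=b, 9=d. Each edge has distinct colors on its endpoints.

6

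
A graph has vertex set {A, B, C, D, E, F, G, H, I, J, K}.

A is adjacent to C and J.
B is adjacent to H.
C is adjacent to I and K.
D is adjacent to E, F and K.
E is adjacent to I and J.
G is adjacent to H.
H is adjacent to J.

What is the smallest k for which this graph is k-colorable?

The cycle C-A-J-E-I-C has odd length 5, so it cannot be 2-colored; at least 3 colors are needed.
3 colors suffice: A=2, B=1, C=1, D=1, E=2, F=2, G=1, H=2, I=3, J=1, K=2. Every edge joins two different colors.

3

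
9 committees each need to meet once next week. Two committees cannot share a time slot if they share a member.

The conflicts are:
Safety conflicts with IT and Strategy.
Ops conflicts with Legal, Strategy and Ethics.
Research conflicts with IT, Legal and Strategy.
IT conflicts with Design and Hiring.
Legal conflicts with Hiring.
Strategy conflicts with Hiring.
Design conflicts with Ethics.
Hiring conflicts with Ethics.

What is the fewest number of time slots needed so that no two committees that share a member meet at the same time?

2

Ops and Legal conflict, so at least 2 time slots are needed.
2 time slots suffice: Safety=2, Ops=2, Research=2, IT=1, Legal=1, Strategy=1, Design=2, Hiring=2, Ethics=1. Each listed conflict is separated.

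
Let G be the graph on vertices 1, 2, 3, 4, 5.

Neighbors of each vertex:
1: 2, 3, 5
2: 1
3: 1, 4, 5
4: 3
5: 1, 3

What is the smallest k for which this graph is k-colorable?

1, 3, 5 are mutually adjacent, so at least 3 colors are needed.
3 colors suffice: color red → {1, 4}; color blue → {2, 3}; color green → {5}. Each edge has distinct colors on its endpoints.

3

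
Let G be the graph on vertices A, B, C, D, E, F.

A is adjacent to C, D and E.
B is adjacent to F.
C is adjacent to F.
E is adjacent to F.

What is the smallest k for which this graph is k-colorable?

2

E and F are adjacent, so at least 2 colors are needed.
A valid assignment using 2 colors: A=1, B=2, C=2, D=2, E=2, F=1. Every edge joins two different colors.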